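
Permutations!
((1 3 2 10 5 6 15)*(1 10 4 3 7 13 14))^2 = [0, 13, 3, 4, 2, 15, 10, 14, 8, 9, 6, 11, 12, 1, 7, 5] = (1 13)(2 3 4)(5 15)(6 10)(7 14)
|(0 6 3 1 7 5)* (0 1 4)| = 12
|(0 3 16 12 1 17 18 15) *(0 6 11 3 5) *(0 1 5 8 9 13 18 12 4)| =|(0 8 9 13 18 15 6 11 3 16 4)(1 17 12 5)| =44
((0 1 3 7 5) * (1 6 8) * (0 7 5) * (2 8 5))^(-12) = [0, 1, 2, 3, 4, 5, 6, 7, 8] = (8)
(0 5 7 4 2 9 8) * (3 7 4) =(0 5 4 2 9 8)(3 7) =[5, 1, 9, 7, 2, 4, 6, 3, 0, 8]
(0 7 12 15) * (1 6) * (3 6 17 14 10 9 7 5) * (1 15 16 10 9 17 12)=(0 5 3 6 15)(1 12 16 10 17 14 9 7)=[5, 12, 2, 6, 4, 3, 15, 1, 8, 7, 17, 11, 16, 13, 9, 0, 10, 14]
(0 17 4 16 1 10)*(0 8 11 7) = (0 17 4 16 1 10 8 11 7) = [17, 10, 2, 3, 16, 5, 6, 0, 11, 9, 8, 7, 12, 13, 14, 15, 1, 4]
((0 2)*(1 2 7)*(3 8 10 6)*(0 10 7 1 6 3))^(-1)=(0 6 7 8 3 10 2 1)=[6, 0, 1, 10, 4, 5, 7, 8, 3, 9, 2]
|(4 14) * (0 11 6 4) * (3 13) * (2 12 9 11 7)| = |(0 7 2 12 9 11 6 4 14)(3 13)| = 18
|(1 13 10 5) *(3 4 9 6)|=4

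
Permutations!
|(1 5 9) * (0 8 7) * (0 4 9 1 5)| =|(0 8 7 4 9 5 1)| =7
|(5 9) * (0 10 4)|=|(0 10 4)(5 9)|=6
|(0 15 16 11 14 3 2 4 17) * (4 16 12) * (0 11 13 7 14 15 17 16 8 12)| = |(0 17 11 15)(2 8 12 4 16 13 7 14 3)| = 36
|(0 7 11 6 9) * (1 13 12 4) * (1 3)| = 5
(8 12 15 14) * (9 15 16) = (8 12 16 9 15 14) = [0, 1, 2, 3, 4, 5, 6, 7, 12, 15, 10, 11, 16, 13, 8, 14, 9]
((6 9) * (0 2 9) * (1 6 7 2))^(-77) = (0 1 6)(2 9 7) = [1, 6, 9, 3, 4, 5, 0, 2, 8, 7]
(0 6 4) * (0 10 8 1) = (0 6 4 10 8 1) = [6, 0, 2, 3, 10, 5, 4, 7, 1, 9, 8]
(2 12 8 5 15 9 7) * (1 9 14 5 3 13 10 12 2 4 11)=(1 9 7 4 11)(3 13 10 12 8)(5 15 14)=[0, 9, 2, 13, 11, 15, 6, 4, 3, 7, 12, 1, 8, 10, 5, 14]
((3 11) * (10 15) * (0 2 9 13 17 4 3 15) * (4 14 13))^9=(17)(0 2 9 4 3 11 15 10)=[2, 1, 9, 11, 3, 5, 6, 7, 8, 4, 0, 15, 12, 13, 14, 10, 16, 17]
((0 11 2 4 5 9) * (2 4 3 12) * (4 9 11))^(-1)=(0 9 11 5 4)(2 12 3)=[9, 1, 12, 2, 0, 4, 6, 7, 8, 11, 10, 5, 3]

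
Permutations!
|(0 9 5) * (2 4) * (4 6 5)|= 6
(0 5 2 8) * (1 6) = (0 5 2 8)(1 6) = [5, 6, 8, 3, 4, 2, 1, 7, 0]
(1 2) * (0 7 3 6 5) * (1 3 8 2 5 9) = [7, 5, 3, 6, 4, 0, 9, 8, 2, 1] = (0 7 8 2 3 6 9 1 5)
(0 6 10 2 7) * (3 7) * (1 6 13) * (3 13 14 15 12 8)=(0 14 15 12 8 3 7)(1 6 10 2 13)=[14, 6, 13, 7, 4, 5, 10, 0, 3, 9, 2, 11, 8, 1, 15, 12]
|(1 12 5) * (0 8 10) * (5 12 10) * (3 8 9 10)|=|(12)(0 9 10)(1 3 8 5)|=12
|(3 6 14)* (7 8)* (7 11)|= |(3 6 14)(7 8 11)|= 3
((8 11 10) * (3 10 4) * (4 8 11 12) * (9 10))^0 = (12) = [0, 1, 2, 3, 4, 5, 6, 7, 8, 9, 10, 11, 12]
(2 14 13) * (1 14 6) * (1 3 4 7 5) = (1 14 13 2 6 3 4 7 5) = [0, 14, 6, 4, 7, 1, 3, 5, 8, 9, 10, 11, 12, 2, 13]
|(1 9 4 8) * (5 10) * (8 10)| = |(1 9 4 10 5 8)| = 6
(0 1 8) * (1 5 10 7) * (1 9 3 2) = (0 5 10 7 9 3 2 1 8) = [5, 8, 1, 2, 4, 10, 6, 9, 0, 3, 7]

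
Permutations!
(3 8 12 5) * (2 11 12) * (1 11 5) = [0, 11, 5, 8, 4, 3, 6, 7, 2, 9, 10, 12, 1] = (1 11 12)(2 5 3 8)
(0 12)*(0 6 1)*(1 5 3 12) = [1, 0, 2, 12, 4, 3, 5, 7, 8, 9, 10, 11, 6] = (0 1)(3 12 6 5)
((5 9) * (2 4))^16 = [0, 1, 2, 3, 4, 5, 6, 7, 8, 9] = (9)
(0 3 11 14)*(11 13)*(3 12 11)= (0 12 11 14)(3 13)= [12, 1, 2, 13, 4, 5, 6, 7, 8, 9, 10, 14, 11, 3, 0]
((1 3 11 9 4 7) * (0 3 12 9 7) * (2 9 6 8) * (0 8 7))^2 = (0 11 3)(1 6)(2 4)(7 12)(8 9) = [11, 6, 4, 0, 2, 5, 1, 12, 9, 8, 10, 3, 7]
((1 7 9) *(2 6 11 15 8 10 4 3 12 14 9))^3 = (1 6 8 3 9 2 15 4 14 7 11 10 12) = [0, 6, 15, 9, 14, 5, 8, 11, 3, 2, 12, 10, 1, 13, 7, 4]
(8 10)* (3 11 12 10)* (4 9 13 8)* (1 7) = (1 7)(3 11 12 10 4 9 13 8) = [0, 7, 2, 11, 9, 5, 6, 1, 3, 13, 4, 12, 10, 8]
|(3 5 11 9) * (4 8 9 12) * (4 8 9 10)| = |(3 5 11 12 8 10 4 9)| = 8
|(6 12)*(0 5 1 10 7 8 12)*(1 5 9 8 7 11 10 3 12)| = |(0 9 8 1 3 12 6)(10 11)| = 14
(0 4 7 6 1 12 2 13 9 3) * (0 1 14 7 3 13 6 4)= (1 12 2 6 14 7 4 3)(9 13)= [0, 12, 6, 1, 3, 5, 14, 4, 8, 13, 10, 11, 2, 9, 7]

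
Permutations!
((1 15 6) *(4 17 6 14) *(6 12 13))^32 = (17) = [0, 1, 2, 3, 4, 5, 6, 7, 8, 9, 10, 11, 12, 13, 14, 15, 16, 17]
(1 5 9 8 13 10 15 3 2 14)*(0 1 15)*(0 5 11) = (0 1 11)(2 14 15 3)(5 9 8 13 10) = [1, 11, 14, 2, 4, 9, 6, 7, 13, 8, 5, 0, 12, 10, 15, 3]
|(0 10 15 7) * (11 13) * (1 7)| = |(0 10 15 1 7)(11 13)| = 10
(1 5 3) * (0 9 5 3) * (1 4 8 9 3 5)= [3, 5, 2, 4, 8, 0, 6, 7, 9, 1]= (0 3 4 8 9 1 5)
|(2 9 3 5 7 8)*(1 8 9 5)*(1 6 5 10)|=20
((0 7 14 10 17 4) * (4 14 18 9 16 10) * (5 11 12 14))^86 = (0 18 16 17 11 14)(4 7 9 10 5 12) = [18, 1, 2, 3, 7, 12, 6, 9, 8, 10, 5, 14, 4, 13, 0, 15, 17, 11, 16]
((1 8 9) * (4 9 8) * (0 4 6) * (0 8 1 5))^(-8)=(9)(1 6 8)=[0, 6, 2, 3, 4, 5, 8, 7, 1, 9]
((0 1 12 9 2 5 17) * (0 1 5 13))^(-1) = [13, 17, 9, 3, 4, 0, 6, 7, 8, 12, 10, 11, 1, 2, 14, 15, 16, 5] = (0 13 2 9 12 1 17 5)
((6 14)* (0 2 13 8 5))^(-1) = (0 5 8 13 2)(6 14) = [5, 1, 0, 3, 4, 8, 14, 7, 13, 9, 10, 11, 12, 2, 6]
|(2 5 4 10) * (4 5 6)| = |(2 6 4 10)| = 4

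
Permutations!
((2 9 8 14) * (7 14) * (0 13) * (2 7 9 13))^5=(0 13 2)(7 14)(8 9)=[13, 1, 0, 3, 4, 5, 6, 14, 9, 8, 10, 11, 12, 2, 7]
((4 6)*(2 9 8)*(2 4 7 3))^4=[0, 1, 6, 4, 2, 5, 9, 8, 3, 7]=(2 6 9 7 8 3 4)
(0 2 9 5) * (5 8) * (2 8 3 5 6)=(0 8 6 2 9 3 5)=[8, 1, 9, 5, 4, 0, 2, 7, 6, 3]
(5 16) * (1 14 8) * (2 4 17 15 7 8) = (1 14 2 4 17 15 7 8)(5 16) = [0, 14, 4, 3, 17, 16, 6, 8, 1, 9, 10, 11, 12, 13, 2, 7, 5, 15]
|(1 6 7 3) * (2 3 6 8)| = 4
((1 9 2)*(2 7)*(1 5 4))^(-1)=(1 4 5 2 7 9)=[0, 4, 7, 3, 5, 2, 6, 9, 8, 1]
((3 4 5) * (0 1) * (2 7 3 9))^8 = [0, 1, 3, 5, 9, 2, 6, 4, 8, 7] = (2 3 5)(4 9 7)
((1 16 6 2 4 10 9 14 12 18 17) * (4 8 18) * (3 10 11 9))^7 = (18)(3 10)(4 9 12 11 14) = [0, 1, 2, 10, 9, 5, 6, 7, 8, 12, 3, 14, 11, 13, 4, 15, 16, 17, 18]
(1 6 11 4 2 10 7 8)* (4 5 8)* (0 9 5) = [9, 6, 10, 3, 2, 8, 11, 4, 1, 5, 7, 0] = (0 9 5 8 1 6 11)(2 10 7 4)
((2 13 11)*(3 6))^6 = [0, 1, 2, 3, 4, 5, 6, 7, 8, 9, 10, 11, 12, 13] = (13)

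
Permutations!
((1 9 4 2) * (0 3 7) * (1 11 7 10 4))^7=[0, 9, 2, 3, 4, 5, 6, 7, 8, 1, 10, 11]=(11)(1 9)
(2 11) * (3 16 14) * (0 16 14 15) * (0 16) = [0, 1, 11, 14, 4, 5, 6, 7, 8, 9, 10, 2, 12, 13, 3, 16, 15] = (2 11)(3 14)(15 16)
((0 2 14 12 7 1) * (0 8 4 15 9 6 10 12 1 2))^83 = [0, 10, 9, 3, 7, 5, 1, 15, 12, 14, 8, 11, 4, 13, 6, 2] = (1 10 8 12 4 7 15 2 9 14 6)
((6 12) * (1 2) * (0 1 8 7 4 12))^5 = (0 4 2 6 7 1 12 8) = [4, 12, 6, 3, 2, 5, 7, 1, 0, 9, 10, 11, 8]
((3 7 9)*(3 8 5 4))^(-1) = (3 4 5 8 9 7) = [0, 1, 2, 4, 5, 8, 6, 3, 9, 7]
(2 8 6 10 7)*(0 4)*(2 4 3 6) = (0 3 6 10 7 4)(2 8) = [3, 1, 8, 6, 0, 5, 10, 4, 2, 9, 7]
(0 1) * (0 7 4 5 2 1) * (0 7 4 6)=(0 7 6)(1 4 5 2)=[7, 4, 1, 3, 5, 2, 0, 6]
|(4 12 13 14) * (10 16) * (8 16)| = 12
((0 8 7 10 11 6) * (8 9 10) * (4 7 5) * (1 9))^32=[9, 10, 2, 3, 4, 5, 1, 7, 8, 11, 6, 0]=(0 9 11)(1 10 6)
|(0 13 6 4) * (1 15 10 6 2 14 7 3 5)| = |(0 13 2 14 7 3 5 1 15 10 6 4)| = 12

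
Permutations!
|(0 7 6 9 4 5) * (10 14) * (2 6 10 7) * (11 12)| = |(0 2 6 9 4 5)(7 10 14)(11 12)| = 6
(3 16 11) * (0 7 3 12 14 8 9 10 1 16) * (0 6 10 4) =(0 7 3 6 10 1 16 11 12 14 8 9 4) =[7, 16, 2, 6, 0, 5, 10, 3, 9, 4, 1, 12, 14, 13, 8, 15, 11]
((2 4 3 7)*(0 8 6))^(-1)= [6, 1, 7, 4, 2, 5, 8, 3, 0]= (0 6 8)(2 7 3 4)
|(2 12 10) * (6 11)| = 6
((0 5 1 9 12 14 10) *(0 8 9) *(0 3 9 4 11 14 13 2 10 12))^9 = (0 9 3 1 5)(2 10 8 4 11 14 12 13) = [9, 5, 10, 1, 11, 0, 6, 7, 4, 3, 8, 14, 13, 2, 12]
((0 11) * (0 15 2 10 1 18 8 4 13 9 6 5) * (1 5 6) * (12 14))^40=(0 10 15)(1 13 8)(2 11 5)(4 18 9)=[10, 13, 11, 3, 18, 2, 6, 7, 1, 4, 15, 5, 12, 8, 14, 0, 16, 17, 9]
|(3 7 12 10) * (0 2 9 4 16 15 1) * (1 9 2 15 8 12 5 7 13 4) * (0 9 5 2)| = |(0 15 5 7 2)(1 9)(3 13 4 16 8 12 10)| = 70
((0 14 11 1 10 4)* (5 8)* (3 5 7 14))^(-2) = (0 10 11 7 5)(1 14 8 3 4) = [10, 14, 2, 4, 1, 0, 6, 5, 3, 9, 11, 7, 12, 13, 8]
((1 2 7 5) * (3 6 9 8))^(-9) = (1 5 7 2)(3 8 9 6) = [0, 5, 1, 8, 4, 7, 3, 2, 9, 6]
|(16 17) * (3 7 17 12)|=|(3 7 17 16 12)|=5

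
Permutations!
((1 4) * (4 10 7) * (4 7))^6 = [0, 1, 2, 3, 4, 5, 6, 7, 8, 9, 10] = (10)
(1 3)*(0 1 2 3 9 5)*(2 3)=(0 1 9 5)=[1, 9, 2, 3, 4, 0, 6, 7, 8, 5]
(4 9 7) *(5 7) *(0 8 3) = (0 8 3)(4 9 5 7) = [8, 1, 2, 0, 9, 7, 6, 4, 3, 5]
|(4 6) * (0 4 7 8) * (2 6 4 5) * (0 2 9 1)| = |(0 5 9 1)(2 6 7 8)| = 4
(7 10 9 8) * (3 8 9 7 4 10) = (3 8 4 10 7) = [0, 1, 2, 8, 10, 5, 6, 3, 4, 9, 7]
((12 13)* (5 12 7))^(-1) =(5 7 13 12) =[0, 1, 2, 3, 4, 7, 6, 13, 8, 9, 10, 11, 5, 12]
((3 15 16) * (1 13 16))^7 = (1 16 15 13 3) = [0, 16, 2, 1, 4, 5, 6, 7, 8, 9, 10, 11, 12, 3, 14, 13, 15]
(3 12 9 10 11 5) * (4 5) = [0, 1, 2, 12, 5, 3, 6, 7, 8, 10, 11, 4, 9] = (3 12 9 10 11 4 5)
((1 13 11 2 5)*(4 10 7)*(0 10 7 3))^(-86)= [10, 5, 11, 0, 4, 2, 6, 7, 8, 9, 3, 13, 12, 1]= (0 10 3)(1 5 2 11 13)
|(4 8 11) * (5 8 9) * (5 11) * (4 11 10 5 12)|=|(4 9 10 5 8 12)|=6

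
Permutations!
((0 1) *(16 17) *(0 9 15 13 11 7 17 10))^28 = (0 16 7 13 9)(1 10 17 11 15) = [16, 10, 2, 3, 4, 5, 6, 13, 8, 0, 17, 15, 12, 9, 14, 1, 7, 11]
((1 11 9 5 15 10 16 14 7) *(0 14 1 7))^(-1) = (0 14)(1 16 10 15 5 9 11) = [14, 16, 2, 3, 4, 9, 6, 7, 8, 11, 15, 1, 12, 13, 0, 5, 10]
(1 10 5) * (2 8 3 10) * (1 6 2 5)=(1 5 6 2 8 3 10)=[0, 5, 8, 10, 4, 6, 2, 7, 3, 9, 1]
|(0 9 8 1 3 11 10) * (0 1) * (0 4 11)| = 8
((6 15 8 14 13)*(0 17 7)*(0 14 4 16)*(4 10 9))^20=(0 10 13)(4 15 7)(6 17 9)(8 14 16)=[10, 1, 2, 3, 15, 5, 17, 4, 14, 6, 13, 11, 12, 0, 16, 7, 8, 9]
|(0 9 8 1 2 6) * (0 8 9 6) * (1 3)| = |(9)(0 6 8 3 1 2)| = 6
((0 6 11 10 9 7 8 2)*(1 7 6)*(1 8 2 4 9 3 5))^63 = (0 9 10 1)(2 4 11 5)(3 7 8 6) = [9, 0, 4, 7, 11, 2, 3, 8, 6, 10, 1, 5]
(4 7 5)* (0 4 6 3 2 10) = (0 4 7 5 6 3 2 10) = [4, 1, 10, 2, 7, 6, 3, 5, 8, 9, 0]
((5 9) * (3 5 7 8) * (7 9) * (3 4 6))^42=(9)=[0, 1, 2, 3, 4, 5, 6, 7, 8, 9]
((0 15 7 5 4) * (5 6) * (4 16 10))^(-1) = (0 4 10 16 5 6 7 15) = [4, 1, 2, 3, 10, 6, 7, 15, 8, 9, 16, 11, 12, 13, 14, 0, 5]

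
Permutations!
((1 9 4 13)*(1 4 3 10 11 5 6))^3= [0, 10, 2, 5, 13, 9, 3, 7, 8, 11, 6, 1, 12, 4]= (1 10 6 3 5 9 11)(4 13)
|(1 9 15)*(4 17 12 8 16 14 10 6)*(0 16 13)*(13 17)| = |(0 16 14 10 6 4 13)(1 9 15)(8 17 12)| = 21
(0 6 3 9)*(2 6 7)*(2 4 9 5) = (0 7 4 9)(2 6 3 5) = [7, 1, 6, 5, 9, 2, 3, 4, 8, 0]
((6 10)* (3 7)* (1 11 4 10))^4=[0, 6, 2, 3, 11, 5, 10, 7, 8, 9, 4, 1]=(1 6 10 4 11)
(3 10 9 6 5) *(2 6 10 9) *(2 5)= (2 6)(3 9 10 5)= [0, 1, 6, 9, 4, 3, 2, 7, 8, 10, 5]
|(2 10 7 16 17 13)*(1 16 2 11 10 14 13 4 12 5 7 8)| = 13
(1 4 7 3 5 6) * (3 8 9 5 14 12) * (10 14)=(1 4 7 8 9 5 6)(3 10 14 12)=[0, 4, 2, 10, 7, 6, 1, 8, 9, 5, 14, 11, 3, 13, 12]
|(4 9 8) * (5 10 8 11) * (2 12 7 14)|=12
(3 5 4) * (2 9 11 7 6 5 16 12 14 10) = (2 9 11 7 6 5 4 3 16 12 14 10) = [0, 1, 9, 16, 3, 4, 5, 6, 8, 11, 2, 7, 14, 13, 10, 15, 12]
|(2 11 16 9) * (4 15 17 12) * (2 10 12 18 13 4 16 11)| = |(4 15 17 18 13)(9 10 12 16)| = 20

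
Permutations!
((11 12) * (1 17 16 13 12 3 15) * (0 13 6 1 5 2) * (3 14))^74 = [12, 16, 13, 5, 4, 0, 17, 7, 8, 9, 10, 3, 14, 11, 15, 2, 1, 6] = (0 12 14 15 2 13 11 3 5)(1 16)(6 17)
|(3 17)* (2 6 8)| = 6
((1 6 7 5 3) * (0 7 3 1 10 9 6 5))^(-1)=(0 7)(1 5)(3 6 9 10)=[7, 5, 2, 6, 4, 1, 9, 0, 8, 10, 3]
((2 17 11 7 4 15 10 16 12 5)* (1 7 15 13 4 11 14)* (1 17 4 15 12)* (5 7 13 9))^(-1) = (1 16 10 15 13)(2 5 9 4)(7 12 11)(14 17) = [0, 16, 5, 3, 2, 9, 6, 12, 8, 4, 15, 7, 11, 1, 17, 13, 10, 14]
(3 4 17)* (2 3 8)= [0, 1, 3, 4, 17, 5, 6, 7, 2, 9, 10, 11, 12, 13, 14, 15, 16, 8]= (2 3 4 17 8)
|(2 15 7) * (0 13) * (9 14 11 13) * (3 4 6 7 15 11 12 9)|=|(15)(0 3 4 6 7 2 11 13)(9 14 12)|=24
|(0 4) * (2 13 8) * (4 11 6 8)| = |(0 11 6 8 2 13 4)| = 7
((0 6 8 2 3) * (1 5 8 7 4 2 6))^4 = (0 6 3 8 2 5 4 1 7) = [6, 7, 5, 8, 1, 4, 3, 0, 2]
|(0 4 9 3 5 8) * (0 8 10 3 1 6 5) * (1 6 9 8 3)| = |(0 4 8 3)(1 9 6 5 10)| = 20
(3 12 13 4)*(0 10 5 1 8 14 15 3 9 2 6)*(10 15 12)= (0 15 3 10 5 1 8 14 12 13 4 9 2 6)= [15, 8, 6, 10, 9, 1, 0, 7, 14, 2, 5, 11, 13, 4, 12, 3]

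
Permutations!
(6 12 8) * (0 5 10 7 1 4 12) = (0 5 10 7 1 4 12 8 6) = [5, 4, 2, 3, 12, 10, 0, 1, 6, 9, 7, 11, 8]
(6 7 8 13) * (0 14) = (0 14)(6 7 8 13) = [14, 1, 2, 3, 4, 5, 7, 8, 13, 9, 10, 11, 12, 6, 0]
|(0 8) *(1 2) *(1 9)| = |(0 8)(1 2 9)| = 6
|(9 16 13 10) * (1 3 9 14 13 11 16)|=6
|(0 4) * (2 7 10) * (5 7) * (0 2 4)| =|(2 5 7 10 4)| =5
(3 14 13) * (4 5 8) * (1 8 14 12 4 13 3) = (1 8 13)(3 12 4 5 14) = [0, 8, 2, 12, 5, 14, 6, 7, 13, 9, 10, 11, 4, 1, 3]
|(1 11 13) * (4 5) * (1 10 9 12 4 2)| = 9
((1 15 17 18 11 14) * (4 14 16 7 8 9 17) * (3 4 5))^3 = (1 3)(4 15)(5 14)(7 17 16 9 11 8 18) = [0, 3, 2, 1, 15, 14, 6, 17, 18, 11, 10, 8, 12, 13, 5, 4, 9, 16, 7]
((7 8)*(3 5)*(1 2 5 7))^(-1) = [0, 8, 1, 5, 4, 2, 6, 3, 7] = (1 8 7 3 5 2)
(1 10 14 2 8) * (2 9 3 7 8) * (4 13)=(1 10 14 9 3 7 8)(4 13)=[0, 10, 2, 7, 13, 5, 6, 8, 1, 3, 14, 11, 12, 4, 9]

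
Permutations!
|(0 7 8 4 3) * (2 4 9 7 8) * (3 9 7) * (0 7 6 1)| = 20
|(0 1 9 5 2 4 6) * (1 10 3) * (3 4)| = |(0 10 4 6)(1 9 5 2 3)| = 20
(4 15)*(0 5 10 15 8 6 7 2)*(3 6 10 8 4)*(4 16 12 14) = (0 5 8 10 15 3 6 7 2)(4 16 12 14) = [5, 1, 0, 6, 16, 8, 7, 2, 10, 9, 15, 11, 14, 13, 4, 3, 12]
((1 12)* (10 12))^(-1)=[0, 12, 2, 3, 4, 5, 6, 7, 8, 9, 1, 11, 10]=(1 12 10)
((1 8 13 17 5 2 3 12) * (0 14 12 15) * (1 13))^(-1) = (0 15 3 2 5 17 13 12 14)(1 8) = [15, 8, 5, 2, 4, 17, 6, 7, 1, 9, 10, 11, 14, 12, 0, 3, 16, 13]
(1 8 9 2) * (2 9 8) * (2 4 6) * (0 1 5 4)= (9)(0 1)(2 5 4 6)= [1, 0, 5, 3, 6, 4, 2, 7, 8, 9]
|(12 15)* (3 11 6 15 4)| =|(3 11 6 15 12 4)| =6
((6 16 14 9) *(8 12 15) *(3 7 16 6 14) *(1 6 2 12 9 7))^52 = [0, 7, 3, 14, 4, 5, 16, 8, 2, 12, 10, 11, 1, 13, 15, 6, 9] = (1 7 8 2 3 14 15 6 16 9 12)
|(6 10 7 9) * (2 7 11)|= |(2 7 9 6 10 11)|= 6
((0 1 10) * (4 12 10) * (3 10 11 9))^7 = (0 10 3 9 11 12 4 1) = [10, 0, 2, 9, 1, 5, 6, 7, 8, 11, 3, 12, 4]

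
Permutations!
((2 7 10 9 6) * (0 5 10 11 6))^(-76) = (11) = [0, 1, 2, 3, 4, 5, 6, 7, 8, 9, 10, 11]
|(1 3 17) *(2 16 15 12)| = 12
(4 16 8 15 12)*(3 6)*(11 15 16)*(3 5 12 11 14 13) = [0, 1, 2, 6, 14, 12, 5, 7, 16, 9, 10, 15, 4, 3, 13, 11, 8] = (3 6 5 12 4 14 13)(8 16)(11 15)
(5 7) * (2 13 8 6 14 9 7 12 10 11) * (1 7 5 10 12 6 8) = (1 7 10 11 2 13)(5 6 14 9) = [0, 7, 13, 3, 4, 6, 14, 10, 8, 5, 11, 2, 12, 1, 9]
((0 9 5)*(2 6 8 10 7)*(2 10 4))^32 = (10)(0 5 9) = [5, 1, 2, 3, 4, 9, 6, 7, 8, 0, 10]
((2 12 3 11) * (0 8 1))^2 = [1, 8, 3, 2, 4, 5, 6, 7, 0, 9, 10, 12, 11] = (0 1 8)(2 3)(11 12)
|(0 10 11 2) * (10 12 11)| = 4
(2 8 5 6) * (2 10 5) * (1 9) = [0, 9, 8, 3, 4, 6, 10, 7, 2, 1, 5] = (1 9)(2 8)(5 6 10)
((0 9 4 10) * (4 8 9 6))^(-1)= [10, 1, 2, 3, 6, 5, 0, 7, 9, 8, 4]= (0 10 4 6)(8 9)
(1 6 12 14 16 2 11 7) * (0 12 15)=(0 12 14 16 2 11 7 1 6 15)=[12, 6, 11, 3, 4, 5, 15, 1, 8, 9, 10, 7, 14, 13, 16, 0, 2]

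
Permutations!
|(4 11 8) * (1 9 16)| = |(1 9 16)(4 11 8)| = 3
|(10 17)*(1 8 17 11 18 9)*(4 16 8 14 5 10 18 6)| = 12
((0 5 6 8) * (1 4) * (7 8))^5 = (8)(1 4) = [0, 4, 2, 3, 1, 5, 6, 7, 8]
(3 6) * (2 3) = [0, 1, 3, 6, 4, 5, 2] = (2 3 6)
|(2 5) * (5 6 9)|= 4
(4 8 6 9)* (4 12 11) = [0, 1, 2, 3, 8, 5, 9, 7, 6, 12, 10, 4, 11] = (4 8 6 9 12 11)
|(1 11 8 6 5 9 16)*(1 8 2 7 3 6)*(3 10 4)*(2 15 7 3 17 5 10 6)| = |(1 11 15 7 6 10 4 17 5 9 16 8)(2 3)| = 12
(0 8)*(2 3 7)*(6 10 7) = (0 8)(2 3 6 10 7) = [8, 1, 3, 6, 4, 5, 10, 2, 0, 9, 7]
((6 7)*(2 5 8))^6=[0, 1, 2, 3, 4, 5, 6, 7, 8]=(8)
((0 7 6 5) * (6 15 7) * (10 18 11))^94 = (0 6 5)(10 18 11) = [6, 1, 2, 3, 4, 0, 5, 7, 8, 9, 18, 10, 12, 13, 14, 15, 16, 17, 11]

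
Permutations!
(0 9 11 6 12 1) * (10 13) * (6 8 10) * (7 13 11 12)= [9, 0, 2, 3, 4, 5, 7, 13, 10, 12, 11, 8, 1, 6]= (0 9 12 1)(6 7 13)(8 10 11)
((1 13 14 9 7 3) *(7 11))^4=(1 11 13 7 14 3 9)=[0, 11, 2, 9, 4, 5, 6, 14, 8, 1, 10, 13, 12, 7, 3]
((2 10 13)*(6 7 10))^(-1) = (2 13 10 7 6) = [0, 1, 13, 3, 4, 5, 2, 6, 8, 9, 7, 11, 12, 10]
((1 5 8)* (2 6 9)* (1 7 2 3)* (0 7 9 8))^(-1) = (0 5 1 3 9 8 6 2 7) = [5, 3, 7, 9, 4, 1, 2, 0, 6, 8]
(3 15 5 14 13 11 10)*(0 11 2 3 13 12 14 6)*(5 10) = (0 11 5 6)(2 3 15 10 13)(12 14) = [11, 1, 3, 15, 4, 6, 0, 7, 8, 9, 13, 5, 14, 2, 12, 10]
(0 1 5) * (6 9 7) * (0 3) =(0 1 5 3)(6 9 7) =[1, 5, 2, 0, 4, 3, 9, 6, 8, 7]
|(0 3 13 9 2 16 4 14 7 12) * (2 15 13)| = |(0 3 2 16 4 14 7 12)(9 15 13)| = 24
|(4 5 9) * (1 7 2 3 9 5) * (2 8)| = 7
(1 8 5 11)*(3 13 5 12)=(1 8 12 3 13 5 11)=[0, 8, 2, 13, 4, 11, 6, 7, 12, 9, 10, 1, 3, 5]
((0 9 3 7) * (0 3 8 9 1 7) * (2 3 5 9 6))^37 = (0 1 7 5 9 8 6 2 3) = [1, 7, 3, 0, 4, 9, 2, 5, 6, 8]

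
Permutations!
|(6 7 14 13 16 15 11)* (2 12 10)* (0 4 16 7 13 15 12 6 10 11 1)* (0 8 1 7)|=18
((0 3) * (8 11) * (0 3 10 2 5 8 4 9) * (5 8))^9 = (0 2 11 9 10 8 4) = [2, 1, 11, 3, 0, 5, 6, 7, 4, 10, 8, 9]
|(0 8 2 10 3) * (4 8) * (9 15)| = |(0 4 8 2 10 3)(9 15)| = 6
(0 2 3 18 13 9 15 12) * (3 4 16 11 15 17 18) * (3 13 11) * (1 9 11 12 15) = (0 2 4 16 3 13 11 1 9 17 18 12) = [2, 9, 4, 13, 16, 5, 6, 7, 8, 17, 10, 1, 0, 11, 14, 15, 3, 18, 12]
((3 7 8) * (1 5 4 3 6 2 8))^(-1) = (1 7 3 4 5)(2 6 8) = [0, 7, 6, 4, 5, 1, 8, 3, 2]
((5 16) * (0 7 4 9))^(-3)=[7, 1, 2, 3, 9, 16, 6, 4, 8, 0, 10, 11, 12, 13, 14, 15, 5]=(0 7 4 9)(5 16)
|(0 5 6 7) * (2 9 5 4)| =7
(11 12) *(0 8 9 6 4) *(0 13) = [8, 1, 2, 3, 13, 5, 4, 7, 9, 6, 10, 12, 11, 0] = (0 8 9 6 4 13)(11 12)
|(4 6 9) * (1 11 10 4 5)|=|(1 11 10 4 6 9 5)|=7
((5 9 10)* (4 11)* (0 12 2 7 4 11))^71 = [12, 1, 7, 3, 0, 10, 6, 4, 8, 5, 9, 11, 2] = (0 12 2 7 4)(5 10 9)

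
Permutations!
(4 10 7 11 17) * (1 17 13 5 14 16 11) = [0, 17, 2, 3, 10, 14, 6, 1, 8, 9, 7, 13, 12, 5, 16, 15, 11, 4] = (1 17 4 10 7)(5 14 16 11 13)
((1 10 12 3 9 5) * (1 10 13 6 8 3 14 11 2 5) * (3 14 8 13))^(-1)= [0, 9, 11, 1, 4, 2, 13, 7, 12, 3, 5, 14, 10, 6, 8]= (1 9 3)(2 11 14 8 12 10 5)(6 13)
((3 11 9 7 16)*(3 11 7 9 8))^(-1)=(3 8 11 16 7)=[0, 1, 2, 8, 4, 5, 6, 3, 11, 9, 10, 16, 12, 13, 14, 15, 7]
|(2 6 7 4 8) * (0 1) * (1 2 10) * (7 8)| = 6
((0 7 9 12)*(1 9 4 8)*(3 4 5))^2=(0 5 4 1 12 7 3 8 9)=[5, 12, 2, 8, 1, 4, 6, 3, 9, 0, 10, 11, 7]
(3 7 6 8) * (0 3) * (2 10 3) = (0 2 10 3 7 6 8) = [2, 1, 10, 7, 4, 5, 8, 6, 0, 9, 3]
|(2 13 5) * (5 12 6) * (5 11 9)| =|(2 13 12 6 11 9 5)| =7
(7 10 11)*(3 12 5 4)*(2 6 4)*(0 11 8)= (0 11 7 10 8)(2 6 4 3 12 5)= [11, 1, 6, 12, 3, 2, 4, 10, 0, 9, 8, 7, 5]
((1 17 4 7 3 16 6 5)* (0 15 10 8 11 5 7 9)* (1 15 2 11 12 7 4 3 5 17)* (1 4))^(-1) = (0 9 4 1 6 16 3 17 11 2)(5 7 12 8 10 15) = [9, 6, 0, 17, 1, 7, 16, 12, 10, 4, 15, 2, 8, 13, 14, 5, 3, 11]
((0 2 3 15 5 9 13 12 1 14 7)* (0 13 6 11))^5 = [9, 1, 6, 11, 4, 2, 15, 7, 8, 3, 10, 5, 12, 13, 14, 0] = (0 9 3 11 5 2 6 15)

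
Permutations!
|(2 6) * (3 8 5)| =|(2 6)(3 8 5)| =6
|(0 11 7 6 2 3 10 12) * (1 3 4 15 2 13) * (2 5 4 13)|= 30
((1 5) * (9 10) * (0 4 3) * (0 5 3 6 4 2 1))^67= (0 1 5 2 3)(4 6)(9 10)= [1, 5, 3, 0, 6, 2, 4, 7, 8, 10, 9]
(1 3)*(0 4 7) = [4, 3, 2, 1, 7, 5, 6, 0] = (0 4 7)(1 3)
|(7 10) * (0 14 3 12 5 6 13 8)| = |(0 14 3 12 5 6 13 8)(7 10)| = 8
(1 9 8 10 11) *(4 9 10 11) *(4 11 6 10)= (1 4 9 8 6 10 11)= [0, 4, 2, 3, 9, 5, 10, 7, 6, 8, 11, 1]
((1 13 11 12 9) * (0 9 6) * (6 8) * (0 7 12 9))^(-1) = (1 9 11 13)(6 8 12 7) = [0, 9, 2, 3, 4, 5, 8, 6, 12, 11, 10, 13, 7, 1]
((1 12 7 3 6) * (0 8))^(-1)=(0 8)(1 6 3 7 12)=[8, 6, 2, 7, 4, 5, 3, 12, 0, 9, 10, 11, 1]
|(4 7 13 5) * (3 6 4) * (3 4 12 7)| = |(3 6 12 7 13 5 4)| = 7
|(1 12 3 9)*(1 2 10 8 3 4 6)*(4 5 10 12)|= |(1 4 6)(2 12 5 10 8 3 9)|= 21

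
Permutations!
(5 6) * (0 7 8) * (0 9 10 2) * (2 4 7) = (0 2)(4 7 8 9 10)(5 6) = [2, 1, 0, 3, 7, 6, 5, 8, 9, 10, 4]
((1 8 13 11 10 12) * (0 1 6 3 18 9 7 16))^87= (0 18 10 1 9 12 8 7 6 13 16 3 11)= [18, 9, 2, 11, 4, 5, 13, 6, 7, 12, 1, 0, 8, 16, 14, 15, 3, 17, 10]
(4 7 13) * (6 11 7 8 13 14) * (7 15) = (4 8 13)(6 11 15 7 14) = [0, 1, 2, 3, 8, 5, 11, 14, 13, 9, 10, 15, 12, 4, 6, 7]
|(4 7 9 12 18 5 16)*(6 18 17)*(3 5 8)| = |(3 5 16 4 7 9 12 17 6 18 8)| = 11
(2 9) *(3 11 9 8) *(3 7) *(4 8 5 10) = (2 5 10 4 8 7 3 11 9) = [0, 1, 5, 11, 8, 10, 6, 3, 7, 2, 4, 9]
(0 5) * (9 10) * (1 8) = [5, 8, 2, 3, 4, 0, 6, 7, 1, 10, 9] = (0 5)(1 8)(9 10)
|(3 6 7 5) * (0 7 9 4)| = |(0 7 5 3 6 9 4)| = 7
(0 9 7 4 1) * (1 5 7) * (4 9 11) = (0 11 4 5 7 9 1) = [11, 0, 2, 3, 5, 7, 6, 9, 8, 1, 10, 4]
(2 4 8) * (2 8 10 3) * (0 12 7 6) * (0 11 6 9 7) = (0 12)(2 4 10 3)(6 11)(7 9) = [12, 1, 4, 2, 10, 5, 11, 9, 8, 7, 3, 6, 0]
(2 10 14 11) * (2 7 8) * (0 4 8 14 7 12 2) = (0 4 8)(2 10 7 14 11 12) = [4, 1, 10, 3, 8, 5, 6, 14, 0, 9, 7, 12, 2, 13, 11]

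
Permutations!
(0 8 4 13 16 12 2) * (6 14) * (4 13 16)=(0 8 13 4 16 12 2)(6 14)=[8, 1, 0, 3, 16, 5, 14, 7, 13, 9, 10, 11, 2, 4, 6, 15, 12]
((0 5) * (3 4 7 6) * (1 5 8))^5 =(0 8 1 5)(3 4 7 6) =[8, 5, 2, 4, 7, 0, 3, 6, 1]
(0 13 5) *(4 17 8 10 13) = [4, 1, 2, 3, 17, 0, 6, 7, 10, 9, 13, 11, 12, 5, 14, 15, 16, 8] = (0 4 17 8 10 13 5)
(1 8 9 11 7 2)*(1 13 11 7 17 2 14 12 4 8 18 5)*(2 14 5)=(1 18 2 13 11 17 14 12 4 8 9 7 5)=[0, 18, 13, 3, 8, 1, 6, 5, 9, 7, 10, 17, 4, 11, 12, 15, 16, 14, 2]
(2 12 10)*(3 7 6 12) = [0, 1, 3, 7, 4, 5, 12, 6, 8, 9, 2, 11, 10] = (2 3 7 6 12 10)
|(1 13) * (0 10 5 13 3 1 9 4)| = 6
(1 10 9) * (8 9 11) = [0, 10, 2, 3, 4, 5, 6, 7, 9, 1, 11, 8] = (1 10 11 8 9)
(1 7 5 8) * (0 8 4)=(0 8 1 7 5 4)=[8, 7, 2, 3, 0, 4, 6, 5, 1]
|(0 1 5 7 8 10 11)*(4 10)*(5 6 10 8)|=10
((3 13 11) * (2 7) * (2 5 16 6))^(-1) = (2 6 16 5 7)(3 11 13) = [0, 1, 6, 11, 4, 7, 16, 2, 8, 9, 10, 13, 12, 3, 14, 15, 5]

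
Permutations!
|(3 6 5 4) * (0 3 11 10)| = |(0 3 6 5 4 11 10)| = 7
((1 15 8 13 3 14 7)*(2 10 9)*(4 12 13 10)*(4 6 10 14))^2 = (1 8 7 15 14)(2 10)(3 12)(4 13)(6 9) = [0, 8, 10, 12, 13, 5, 9, 15, 7, 6, 2, 11, 3, 4, 1, 14]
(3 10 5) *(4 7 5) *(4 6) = (3 10 6 4 7 5) = [0, 1, 2, 10, 7, 3, 4, 5, 8, 9, 6]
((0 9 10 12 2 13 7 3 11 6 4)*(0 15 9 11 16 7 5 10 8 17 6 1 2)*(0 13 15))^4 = (0 15 6 1 8)(2 17 11 9 4)(3 16 7) = [15, 8, 17, 16, 2, 5, 1, 3, 0, 4, 10, 9, 12, 13, 14, 6, 7, 11]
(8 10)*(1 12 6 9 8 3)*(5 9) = (1 12 6 5 9 8 10 3) = [0, 12, 2, 1, 4, 9, 5, 7, 10, 8, 3, 11, 6]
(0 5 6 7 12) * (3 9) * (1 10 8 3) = (0 5 6 7 12)(1 10 8 3 9) = [5, 10, 2, 9, 4, 6, 7, 12, 3, 1, 8, 11, 0]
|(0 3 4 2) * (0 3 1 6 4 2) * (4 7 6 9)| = |(0 1 9 4)(2 3)(6 7)| = 4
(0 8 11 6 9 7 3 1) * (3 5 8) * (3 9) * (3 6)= (0 9 7 5 8 11 3 1)= [9, 0, 2, 1, 4, 8, 6, 5, 11, 7, 10, 3]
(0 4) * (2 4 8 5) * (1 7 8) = (0 1 7 8 5 2 4) = [1, 7, 4, 3, 0, 2, 6, 8, 5]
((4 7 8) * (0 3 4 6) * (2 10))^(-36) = (10) = [0, 1, 2, 3, 4, 5, 6, 7, 8, 9, 10]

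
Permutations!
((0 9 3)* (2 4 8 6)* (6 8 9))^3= (0 4)(2 3)(6 9)= [4, 1, 3, 2, 0, 5, 9, 7, 8, 6]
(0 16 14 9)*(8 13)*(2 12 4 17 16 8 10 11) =(0 8 13 10 11 2 12 4 17 16 14 9) =[8, 1, 12, 3, 17, 5, 6, 7, 13, 0, 11, 2, 4, 10, 9, 15, 14, 16]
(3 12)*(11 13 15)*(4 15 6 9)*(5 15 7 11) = (3 12)(4 7 11 13 6 9)(5 15) = [0, 1, 2, 12, 7, 15, 9, 11, 8, 4, 10, 13, 3, 6, 14, 5]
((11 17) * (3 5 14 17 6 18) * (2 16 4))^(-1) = [0, 1, 4, 18, 16, 3, 11, 7, 8, 9, 10, 17, 12, 13, 5, 15, 2, 14, 6] = (2 4 16)(3 18 6 11 17 14 5)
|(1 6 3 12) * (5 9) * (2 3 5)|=7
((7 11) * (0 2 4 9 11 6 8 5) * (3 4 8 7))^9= [2, 1, 8, 4, 9, 0, 7, 6, 5, 11, 10, 3]= (0 2 8 5)(3 4 9 11)(6 7)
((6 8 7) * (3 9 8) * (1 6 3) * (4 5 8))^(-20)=[0, 1, 2, 8, 3, 9, 6, 5, 4, 7]=(3 8 4)(5 9 7)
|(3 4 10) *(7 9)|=|(3 4 10)(7 9)|=6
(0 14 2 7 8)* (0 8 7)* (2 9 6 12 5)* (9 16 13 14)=(0 9 6 12 5 2)(13 14 16)=[9, 1, 0, 3, 4, 2, 12, 7, 8, 6, 10, 11, 5, 14, 16, 15, 13]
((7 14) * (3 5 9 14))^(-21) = (3 7 14 9 5) = [0, 1, 2, 7, 4, 3, 6, 14, 8, 5, 10, 11, 12, 13, 9]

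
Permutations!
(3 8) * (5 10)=(3 8)(5 10)=[0, 1, 2, 8, 4, 10, 6, 7, 3, 9, 5]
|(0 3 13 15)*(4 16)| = |(0 3 13 15)(4 16)| = 4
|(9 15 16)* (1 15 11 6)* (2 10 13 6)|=|(1 15 16 9 11 2 10 13 6)|=9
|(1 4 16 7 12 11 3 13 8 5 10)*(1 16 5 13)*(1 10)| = |(1 4 5)(3 10 16 7 12 11)(8 13)| = 6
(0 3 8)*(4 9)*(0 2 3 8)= (0 8 2 3)(4 9)= [8, 1, 3, 0, 9, 5, 6, 7, 2, 4]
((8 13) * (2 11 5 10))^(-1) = (2 10 5 11)(8 13) = [0, 1, 10, 3, 4, 11, 6, 7, 13, 9, 5, 2, 12, 8]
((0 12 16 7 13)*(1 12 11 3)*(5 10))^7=(0 13 7 16 12 1 3 11)(5 10)=[13, 3, 2, 11, 4, 10, 6, 16, 8, 9, 5, 0, 1, 7, 14, 15, 12]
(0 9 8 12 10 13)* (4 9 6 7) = (0 6 7 4 9 8 12 10 13) = [6, 1, 2, 3, 9, 5, 7, 4, 12, 8, 13, 11, 10, 0]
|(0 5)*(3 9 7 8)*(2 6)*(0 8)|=|(0 5 8 3 9 7)(2 6)|=6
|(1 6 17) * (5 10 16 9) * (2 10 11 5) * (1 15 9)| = |(1 6 17 15 9 2 10 16)(5 11)| = 8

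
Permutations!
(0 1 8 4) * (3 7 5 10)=(0 1 8 4)(3 7 5 10)=[1, 8, 2, 7, 0, 10, 6, 5, 4, 9, 3]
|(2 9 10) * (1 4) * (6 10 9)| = |(1 4)(2 6 10)| = 6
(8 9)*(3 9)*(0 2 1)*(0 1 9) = (0 2 9 8 3) = [2, 1, 9, 0, 4, 5, 6, 7, 3, 8]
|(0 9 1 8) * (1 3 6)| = |(0 9 3 6 1 8)| = 6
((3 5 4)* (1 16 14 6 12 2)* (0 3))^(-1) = [4, 2, 12, 0, 5, 3, 14, 7, 8, 9, 10, 11, 6, 13, 16, 15, 1] = (0 4 5 3)(1 2 12 6 14 16)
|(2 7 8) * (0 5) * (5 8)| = |(0 8 2 7 5)| = 5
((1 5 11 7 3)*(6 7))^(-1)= (1 3 7 6 11 5)= [0, 3, 2, 7, 4, 1, 11, 6, 8, 9, 10, 5]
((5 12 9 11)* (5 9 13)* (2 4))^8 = (5 13 12) = [0, 1, 2, 3, 4, 13, 6, 7, 8, 9, 10, 11, 5, 12]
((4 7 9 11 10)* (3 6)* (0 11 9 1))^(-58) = (0 10 7)(1 11 4) = [10, 11, 2, 3, 1, 5, 6, 0, 8, 9, 7, 4]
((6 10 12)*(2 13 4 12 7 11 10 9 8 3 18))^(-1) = (2 18 3 8 9 6 12 4 13)(7 10 11) = [0, 1, 18, 8, 13, 5, 12, 10, 9, 6, 11, 7, 4, 2, 14, 15, 16, 17, 3]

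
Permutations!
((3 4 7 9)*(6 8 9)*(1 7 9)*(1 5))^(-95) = (3 4 9) = [0, 1, 2, 4, 9, 5, 6, 7, 8, 3]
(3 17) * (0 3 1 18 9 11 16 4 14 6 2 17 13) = (0 3 13)(1 18 9 11 16 4 14 6 2 17) = [3, 18, 17, 13, 14, 5, 2, 7, 8, 11, 10, 16, 12, 0, 6, 15, 4, 1, 9]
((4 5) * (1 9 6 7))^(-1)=(1 7 6 9)(4 5)=[0, 7, 2, 3, 5, 4, 9, 6, 8, 1]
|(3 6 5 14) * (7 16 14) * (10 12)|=|(3 6 5 7 16 14)(10 12)|=6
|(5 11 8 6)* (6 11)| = |(5 6)(8 11)| = 2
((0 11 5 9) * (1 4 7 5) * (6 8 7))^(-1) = (0 9 5 7 8 6 4 1 11) = [9, 11, 2, 3, 1, 7, 4, 8, 6, 5, 10, 0]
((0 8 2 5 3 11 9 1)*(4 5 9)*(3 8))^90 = [0, 1, 2, 3, 4, 5, 6, 7, 8, 9, 10, 11] = (11)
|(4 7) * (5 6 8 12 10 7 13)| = 8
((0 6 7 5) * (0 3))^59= (0 3 5 7 6)= [3, 1, 2, 5, 4, 7, 0, 6]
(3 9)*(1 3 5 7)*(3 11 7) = (1 11 7)(3 9 5) = [0, 11, 2, 9, 4, 3, 6, 1, 8, 5, 10, 7]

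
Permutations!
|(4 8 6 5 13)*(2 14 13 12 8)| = 4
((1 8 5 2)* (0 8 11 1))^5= (0 8 5 2)(1 11)= [8, 11, 0, 3, 4, 2, 6, 7, 5, 9, 10, 1]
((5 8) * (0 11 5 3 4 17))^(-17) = (0 3 11 4 5 17 8) = [3, 1, 2, 11, 5, 17, 6, 7, 0, 9, 10, 4, 12, 13, 14, 15, 16, 8]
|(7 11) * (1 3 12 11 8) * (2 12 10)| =|(1 3 10 2 12 11 7 8)| =8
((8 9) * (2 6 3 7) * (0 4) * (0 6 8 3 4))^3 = (2 3 8 7 9)(4 6) = [0, 1, 3, 8, 6, 5, 4, 9, 7, 2]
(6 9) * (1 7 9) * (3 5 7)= (1 3 5 7 9 6)= [0, 3, 2, 5, 4, 7, 1, 9, 8, 6]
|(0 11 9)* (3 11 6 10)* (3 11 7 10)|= 7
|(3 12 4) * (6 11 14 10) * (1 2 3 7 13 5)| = |(1 2 3 12 4 7 13 5)(6 11 14 10)| = 8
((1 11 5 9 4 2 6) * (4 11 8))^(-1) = (1 6 2 4 8)(5 11 9) = [0, 6, 4, 3, 8, 11, 2, 7, 1, 5, 10, 9]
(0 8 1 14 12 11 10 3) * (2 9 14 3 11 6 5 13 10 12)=(0 8 1 3)(2 9 14)(5 13 10 11 12 6)=[8, 3, 9, 0, 4, 13, 5, 7, 1, 14, 11, 12, 6, 10, 2]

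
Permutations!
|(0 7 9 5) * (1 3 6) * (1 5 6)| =|(0 7 9 6 5)(1 3)| =10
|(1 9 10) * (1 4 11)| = 5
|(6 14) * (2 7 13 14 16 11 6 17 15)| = 6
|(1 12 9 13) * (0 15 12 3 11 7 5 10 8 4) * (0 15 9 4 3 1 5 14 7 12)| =|(0 9 13 5 10 8 3 11 12 4 15)(7 14)| =22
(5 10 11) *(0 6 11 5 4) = [6, 1, 2, 3, 0, 10, 11, 7, 8, 9, 5, 4] = (0 6 11 4)(5 10)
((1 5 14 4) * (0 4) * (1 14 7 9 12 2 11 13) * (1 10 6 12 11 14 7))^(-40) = (0 11 12 4 13 2 7 10 14 9 6) = [11, 1, 7, 3, 13, 5, 0, 10, 8, 6, 14, 12, 4, 2, 9]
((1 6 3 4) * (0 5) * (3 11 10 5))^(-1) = (0 5 10 11 6 1 4 3) = [5, 4, 2, 0, 3, 10, 1, 7, 8, 9, 11, 6]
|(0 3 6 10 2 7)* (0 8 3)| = 6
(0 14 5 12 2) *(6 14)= (0 6 14 5 12 2)= [6, 1, 0, 3, 4, 12, 14, 7, 8, 9, 10, 11, 2, 13, 5]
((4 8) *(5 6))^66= [0, 1, 2, 3, 4, 5, 6, 7, 8]= (8)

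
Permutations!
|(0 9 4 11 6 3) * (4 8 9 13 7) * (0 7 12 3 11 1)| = 14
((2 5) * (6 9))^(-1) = (2 5)(6 9) = [0, 1, 5, 3, 4, 2, 9, 7, 8, 6]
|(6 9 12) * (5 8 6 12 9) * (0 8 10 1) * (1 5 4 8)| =6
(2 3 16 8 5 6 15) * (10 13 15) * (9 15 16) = (2 3 9 15)(5 6 10 13 16 8) = [0, 1, 3, 9, 4, 6, 10, 7, 5, 15, 13, 11, 12, 16, 14, 2, 8]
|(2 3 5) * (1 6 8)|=3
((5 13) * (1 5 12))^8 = [0, 1, 2, 3, 4, 5, 6, 7, 8, 9, 10, 11, 12, 13] = (13)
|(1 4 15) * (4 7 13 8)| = 6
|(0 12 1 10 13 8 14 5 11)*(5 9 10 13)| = |(0 12 1 13 8 14 9 10 5 11)| = 10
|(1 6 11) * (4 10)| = 6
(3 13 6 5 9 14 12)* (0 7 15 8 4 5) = (0 7 15 8 4 5 9 14 12 3 13 6) = [7, 1, 2, 13, 5, 9, 0, 15, 4, 14, 10, 11, 3, 6, 12, 8]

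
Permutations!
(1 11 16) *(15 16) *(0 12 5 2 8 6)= [12, 11, 8, 3, 4, 2, 0, 7, 6, 9, 10, 15, 5, 13, 14, 16, 1]= (0 12 5 2 8 6)(1 11 15 16)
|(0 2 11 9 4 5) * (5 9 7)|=|(0 2 11 7 5)(4 9)|=10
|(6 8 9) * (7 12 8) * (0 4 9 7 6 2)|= |(0 4 9 2)(7 12 8)|= 12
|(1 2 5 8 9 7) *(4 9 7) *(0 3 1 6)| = 8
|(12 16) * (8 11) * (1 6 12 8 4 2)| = |(1 6 12 16 8 11 4 2)| = 8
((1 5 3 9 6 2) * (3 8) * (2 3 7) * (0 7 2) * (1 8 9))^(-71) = (0 7)(1 3 6 9 5)(2 8) = [7, 3, 8, 6, 4, 1, 9, 0, 2, 5]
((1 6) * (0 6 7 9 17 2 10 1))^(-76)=(1 9 2)(7 17 10)=[0, 9, 1, 3, 4, 5, 6, 17, 8, 2, 7, 11, 12, 13, 14, 15, 16, 10]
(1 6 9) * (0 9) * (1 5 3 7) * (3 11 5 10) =[9, 6, 2, 7, 4, 11, 0, 1, 8, 10, 3, 5] =(0 9 10 3 7 1 6)(5 11)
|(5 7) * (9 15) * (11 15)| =|(5 7)(9 11 15)| =6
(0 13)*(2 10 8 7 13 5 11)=(0 5 11 2 10 8 7 13)=[5, 1, 10, 3, 4, 11, 6, 13, 7, 9, 8, 2, 12, 0]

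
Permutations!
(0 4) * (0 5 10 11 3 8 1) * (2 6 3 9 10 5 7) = (0 4 7 2 6 3 8 1)(9 10 11) = [4, 0, 6, 8, 7, 5, 3, 2, 1, 10, 11, 9]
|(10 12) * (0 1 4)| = |(0 1 4)(10 12)| = 6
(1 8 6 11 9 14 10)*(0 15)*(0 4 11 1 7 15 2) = (0 2)(1 8 6)(4 11 9 14 10 7 15) = [2, 8, 0, 3, 11, 5, 1, 15, 6, 14, 7, 9, 12, 13, 10, 4]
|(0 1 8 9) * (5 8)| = |(0 1 5 8 9)| = 5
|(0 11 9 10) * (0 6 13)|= 6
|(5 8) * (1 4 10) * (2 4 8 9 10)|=|(1 8 5 9 10)(2 4)|=10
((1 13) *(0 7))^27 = [7, 13, 2, 3, 4, 5, 6, 0, 8, 9, 10, 11, 12, 1] = (0 7)(1 13)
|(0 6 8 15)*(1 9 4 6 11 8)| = 4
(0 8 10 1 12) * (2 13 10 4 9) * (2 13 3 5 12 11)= (0 8 4 9 13 10 1 11 2 3 5 12)= [8, 11, 3, 5, 9, 12, 6, 7, 4, 13, 1, 2, 0, 10]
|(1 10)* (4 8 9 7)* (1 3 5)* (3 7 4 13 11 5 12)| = 6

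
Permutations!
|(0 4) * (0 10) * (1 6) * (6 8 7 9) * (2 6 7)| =12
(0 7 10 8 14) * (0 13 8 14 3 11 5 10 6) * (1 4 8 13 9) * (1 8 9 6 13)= (0 7 13 1 4 9 8 3 11 5 10 14 6)= [7, 4, 2, 11, 9, 10, 0, 13, 3, 8, 14, 5, 12, 1, 6]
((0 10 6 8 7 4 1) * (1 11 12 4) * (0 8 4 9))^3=[4, 1, 2, 3, 9, 5, 12, 7, 8, 6, 11, 0, 10]=(0 4 9 6 12 10 11)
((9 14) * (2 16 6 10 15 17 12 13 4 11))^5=(2 17)(4 10)(6 13)(9 14)(11 15)(12 16)=[0, 1, 17, 3, 10, 5, 13, 7, 8, 14, 4, 15, 16, 6, 9, 11, 12, 2]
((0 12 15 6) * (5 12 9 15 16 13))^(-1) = (0 6 15 9)(5 13 16 12) = [6, 1, 2, 3, 4, 13, 15, 7, 8, 0, 10, 11, 5, 16, 14, 9, 12]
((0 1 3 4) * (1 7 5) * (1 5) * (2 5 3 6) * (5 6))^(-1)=(0 4 3 5 1 7)(2 6)=[4, 7, 6, 5, 3, 1, 2, 0]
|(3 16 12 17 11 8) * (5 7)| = 6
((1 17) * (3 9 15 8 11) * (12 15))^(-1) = [0, 17, 2, 11, 4, 5, 6, 7, 15, 3, 10, 8, 9, 13, 14, 12, 16, 1] = (1 17)(3 11 8 15 12 9)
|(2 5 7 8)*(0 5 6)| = |(0 5 7 8 2 6)| = 6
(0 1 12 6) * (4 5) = (0 1 12 6)(4 5) = [1, 12, 2, 3, 5, 4, 0, 7, 8, 9, 10, 11, 6]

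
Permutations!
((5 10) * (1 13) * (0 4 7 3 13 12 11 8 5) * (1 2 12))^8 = (0 8 2 7 10 11 13 4 5 12 3) = [8, 1, 7, 0, 5, 12, 6, 10, 2, 9, 11, 13, 3, 4]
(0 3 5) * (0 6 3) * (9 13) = (3 5 6)(9 13) = [0, 1, 2, 5, 4, 6, 3, 7, 8, 13, 10, 11, 12, 9]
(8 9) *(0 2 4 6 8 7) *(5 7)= (0 2 4 6 8 9 5 7)= [2, 1, 4, 3, 6, 7, 8, 0, 9, 5]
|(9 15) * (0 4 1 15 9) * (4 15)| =|(0 15)(1 4)| =2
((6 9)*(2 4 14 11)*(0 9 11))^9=(0 6 2 14 9 11 4)=[6, 1, 14, 3, 0, 5, 2, 7, 8, 11, 10, 4, 12, 13, 9]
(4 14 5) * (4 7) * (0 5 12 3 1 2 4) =(0 5 7)(1 2 4 14 12 3) =[5, 2, 4, 1, 14, 7, 6, 0, 8, 9, 10, 11, 3, 13, 12]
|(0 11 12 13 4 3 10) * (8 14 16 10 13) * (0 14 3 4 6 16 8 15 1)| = 35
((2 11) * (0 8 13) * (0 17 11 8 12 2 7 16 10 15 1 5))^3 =(0 8 11 10 5 2 17 16 1 12 13 7 15) =[8, 12, 17, 3, 4, 2, 6, 15, 11, 9, 5, 10, 13, 7, 14, 0, 1, 16]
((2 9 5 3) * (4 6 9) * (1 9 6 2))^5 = (1 9 5 3)(2 4) = [0, 9, 4, 1, 2, 3, 6, 7, 8, 5]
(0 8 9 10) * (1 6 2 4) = [8, 6, 4, 3, 1, 5, 2, 7, 9, 10, 0] = (0 8 9 10)(1 6 2 4)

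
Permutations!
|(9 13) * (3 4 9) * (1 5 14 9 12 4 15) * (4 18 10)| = |(1 5 14 9 13 3 15)(4 12 18 10)| = 28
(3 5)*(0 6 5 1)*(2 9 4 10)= (0 6 5 3 1)(2 9 4 10)= [6, 0, 9, 1, 10, 3, 5, 7, 8, 4, 2]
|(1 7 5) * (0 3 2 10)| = 12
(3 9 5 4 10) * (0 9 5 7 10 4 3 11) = (0 9 7 10 11)(3 5) = [9, 1, 2, 5, 4, 3, 6, 10, 8, 7, 11, 0]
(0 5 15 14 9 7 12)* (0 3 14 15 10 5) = (15)(3 14 9 7 12)(5 10) = [0, 1, 2, 14, 4, 10, 6, 12, 8, 7, 5, 11, 3, 13, 9, 15]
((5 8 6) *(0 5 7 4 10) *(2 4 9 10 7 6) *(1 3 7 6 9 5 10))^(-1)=(0 10)(1 9 6 4 2 8 5 7 3)=[10, 9, 8, 1, 2, 7, 4, 3, 5, 6, 0]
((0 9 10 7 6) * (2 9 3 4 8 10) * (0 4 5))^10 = (10)(0 3 5) = [3, 1, 2, 5, 4, 0, 6, 7, 8, 9, 10]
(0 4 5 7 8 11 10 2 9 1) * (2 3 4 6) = (0 6 2 9 1)(3 4 5 7 8 11 10) = [6, 0, 9, 4, 5, 7, 2, 8, 11, 1, 3, 10]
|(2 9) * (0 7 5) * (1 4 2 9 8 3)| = 15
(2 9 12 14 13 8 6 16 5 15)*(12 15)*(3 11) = (2 9 15)(3 11)(5 12 14 13 8 6 16) = [0, 1, 9, 11, 4, 12, 16, 7, 6, 15, 10, 3, 14, 8, 13, 2, 5]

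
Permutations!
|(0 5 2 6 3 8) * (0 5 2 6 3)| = |(0 2 3 8 5 6)| = 6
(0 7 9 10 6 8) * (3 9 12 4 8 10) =(0 7 12 4 8)(3 9)(6 10) =[7, 1, 2, 9, 8, 5, 10, 12, 0, 3, 6, 11, 4]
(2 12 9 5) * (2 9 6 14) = (2 12 6 14)(5 9) = [0, 1, 12, 3, 4, 9, 14, 7, 8, 5, 10, 11, 6, 13, 2]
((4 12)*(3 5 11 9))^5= (3 5 11 9)(4 12)= [0, 1, 2, 5, 12, 11, 6, 7, 8, 3, 10, 9, 4]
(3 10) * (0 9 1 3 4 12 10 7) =(0 9 1 3 7)(4 12 10) =[9, 3, 2, 7, 12, 5, 6, 0, 8, 1, 4, 11, 10]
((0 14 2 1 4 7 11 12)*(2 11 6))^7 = (0 12 11 14)(1 7 2 4 6) = [12, 7, 4, 3, 6, 5, 1, 2, 8, 9, 10, 14, 11, 13, 0]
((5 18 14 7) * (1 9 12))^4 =(18)(1 9 12) =[0, 9, 2, 3, 4, 5, 6, 7, 8, 12, 10, 11, 1, 13, 14, 15, 16, 17, 18]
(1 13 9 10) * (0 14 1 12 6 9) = (0 14 1 13)(6 9 10 12) = [14, 13, 2, 3, 4, 5, 9, 7, 8, 10, 12, 11, 6, 0, 1]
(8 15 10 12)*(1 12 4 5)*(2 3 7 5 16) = (1 12 8 15 10 4 16 2 3 7 5) = [0, 12, 3, 7, 16, 1, 6, 5, 15, 9, 4, 11, 8, 13, 14, 10, 2]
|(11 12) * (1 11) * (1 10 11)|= 3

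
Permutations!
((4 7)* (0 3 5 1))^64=(7)=[0, 1, 2, 3, 4, 5, 6, 7]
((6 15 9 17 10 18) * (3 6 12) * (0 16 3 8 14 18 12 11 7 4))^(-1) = (0 4 7 11 18 14 8 12 10 17 9 15 6 3 16) = [4, 1, 2, 16, 7, 5, 3, 11, 12, 15, 17, 18, 10, 13, 8, 6, 0, 9, 14]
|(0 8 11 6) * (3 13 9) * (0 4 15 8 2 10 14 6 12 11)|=|(0 2 10 14 6 4 15 8)(3 13 9)(11 12)|=24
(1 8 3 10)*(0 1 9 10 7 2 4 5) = (0 1 8 3 7 2 4 5)(9 10) = [1, 8, 4, 7, 5, 0, 6, 2, 3, 10, 9]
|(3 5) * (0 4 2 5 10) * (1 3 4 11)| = 15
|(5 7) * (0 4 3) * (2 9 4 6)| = |(0 6 2 9 4 3)(5 7)| = 6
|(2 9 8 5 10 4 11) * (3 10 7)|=|(2 9 8 5 7 3 10 4 11)|=9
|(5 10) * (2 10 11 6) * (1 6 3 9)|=|(1 6 2 10 5 11 3 9)|=8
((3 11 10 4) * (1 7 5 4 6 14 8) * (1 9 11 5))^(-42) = [0, 1, 2, 3, 4, 5, 6, 7, 8, 9, 10, 11, 12, 13, 14] = (14)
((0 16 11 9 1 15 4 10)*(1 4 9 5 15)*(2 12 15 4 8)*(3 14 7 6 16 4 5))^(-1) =(0 10 4)(2 8 9 15 12)(3 11 16 6 7 14) =[10, 1, 8, 11, 0, 5, 7, 14, 9, 15, 4, 16, 2, 13, 3, 12, 6]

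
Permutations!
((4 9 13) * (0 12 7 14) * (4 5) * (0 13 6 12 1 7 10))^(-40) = [13, 5, 2, 3, 10, 12, 1, 4, 8, 0, 14, 11, 7, 6, 9] = (0 13 6 1 5 12 7 4 10 14 9)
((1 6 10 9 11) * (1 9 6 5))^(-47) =(1 5)(6 10)(9 11) =[0, 5, 2, 3, 4, 1, 10, 7, 8, 11, 6, 9]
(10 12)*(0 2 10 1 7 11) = (0 2 10 12 1 7 11) = [2, 7, 10, 3, 4, 5, 6, 11, 8, 9, 12, 0, 1]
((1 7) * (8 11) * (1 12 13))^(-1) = (1 13 12 7)(8 11) = [0, 13, 2, 3, 4, 5, 6, 1, 11, 9, 10, 8, 7, 12]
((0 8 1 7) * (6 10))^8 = [0, 1, 2, 3, 4, 5, 6, 7, 8, 9, 10] = (10)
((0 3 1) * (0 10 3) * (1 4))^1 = (1 10 3 4) = [0, 10, 2, 4, 1, 5, 6, 7, 8, 9, 3]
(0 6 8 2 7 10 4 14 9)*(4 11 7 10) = [6, 1, 10, 3, 14, 5, 8, 4, 2, 0, 11, 7, 12, 13, 9] = (0 6 8 2 10 11 7 4 14 9)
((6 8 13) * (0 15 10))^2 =(0 10 15)(6 13 8) =[10, 1, 2, 3, 4, 5, 13, 7, 6, 9, 15, 11, 12, 8, 14, 0]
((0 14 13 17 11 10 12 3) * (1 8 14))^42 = (0 8 13 11 12)(1 14 17 10 3) = [8, 14, 2, 1, 4, 5, 6, 7, 13, 9, 3, 12, 0, 11, 17, 15, 16, 10]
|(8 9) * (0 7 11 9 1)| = |(0 7 11 9 8 1)| = 6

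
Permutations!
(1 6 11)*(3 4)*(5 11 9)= [0, 6, 2, 4, 3, 11, 9, 7, 8, 5, 10, 1]= (1 6 9 5 11)(3 4)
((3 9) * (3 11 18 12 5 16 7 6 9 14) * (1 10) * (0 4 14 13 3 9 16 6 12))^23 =(0 18 11 9 14 4)(1 10)(3 13)(5 7 6 12 16) =[18, 10, 2, 13, 0, 7, 12, 6, 8, 14, 1, 9, 16, 3, 4, 15, 5, 17, 11]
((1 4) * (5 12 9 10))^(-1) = (1 4)(5 10 9 12) = [0, 4, 2, 3, 1, 10, 6, 7, 8, 12, 9, 11, 5]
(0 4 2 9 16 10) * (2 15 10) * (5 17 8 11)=(0 4 15 10)(2 9 16)(5 17 8 11)=[4, 1, 9, 3, 15, 17, 6, 7, 11, 16, 0, 5, 12, 13, 14, 10, 2, 8]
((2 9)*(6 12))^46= (12)= [0, 1, 2, 3, 4, 5, 6, 7, 8, 9, 10, 11, 12]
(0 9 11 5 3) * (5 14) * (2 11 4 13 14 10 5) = [9, 1, 11, 0, 13, 3, 6, 7, 8, 4, 5, 10, 12, 14, 2] = (0 9 4 13 14 2 11 10 5 3)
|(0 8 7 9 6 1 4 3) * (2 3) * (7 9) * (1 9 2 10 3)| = 14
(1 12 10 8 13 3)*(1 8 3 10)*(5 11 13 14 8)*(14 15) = (1 12)(3 5 11 13 10)(8 15 14) = [0, 12, 2, 5, 4, 11, 6, 7, 15, 9, 3, 13, 1, 10, 8, 14]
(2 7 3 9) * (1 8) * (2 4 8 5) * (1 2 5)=(2 7 3 9 4 8)=[0, 1, 7, 9, 8, 5, 6, 3, 2, 4]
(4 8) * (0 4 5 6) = (0 4 8 5 6) = [4, 1, 2, 3, 8, 6, 0, 7, 5]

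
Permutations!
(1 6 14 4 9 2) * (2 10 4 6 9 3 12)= (1 9 10 4 3 12 2)(6 14)= [0, 9, 1, 12, 3, 5, 14, 7, 8, 10, 4, 11, 2, 13, 6]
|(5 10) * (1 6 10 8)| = |(1 6 10 5 8)| = 5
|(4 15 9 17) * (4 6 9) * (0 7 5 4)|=15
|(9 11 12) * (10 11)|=|(9 10 11 12)|=4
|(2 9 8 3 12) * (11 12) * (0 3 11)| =10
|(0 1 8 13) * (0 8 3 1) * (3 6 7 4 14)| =6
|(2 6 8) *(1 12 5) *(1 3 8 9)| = |(1 12 5 3 8 2 6 9)| = 8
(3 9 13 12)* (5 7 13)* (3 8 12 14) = [0, 1, 2, 9, 4, 7, 6, 13, 12, 5, 10, 11, 8, 14, 3] = (3 9 5 7 13 14)(8 12)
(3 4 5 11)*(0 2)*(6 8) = (0 2)(3 4 5 11)(6 8) = [2, 1, 0, 4, 5, 11, 8, 7, 6, 9, 10, 3]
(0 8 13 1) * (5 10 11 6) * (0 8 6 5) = (0 6)(1 8 13)(5 10 11) = [6, 8, 2, 3, 4, 10, 0, 7, 13, 9, 11, 5, 12, 1]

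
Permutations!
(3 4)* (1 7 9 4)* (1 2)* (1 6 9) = (1 7)(2 6 9 4 3) = [0, 7, 6, 2, 3, 5, 9, 1, 8, 4]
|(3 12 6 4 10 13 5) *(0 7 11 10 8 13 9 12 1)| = |(0 7 11 10 9 12 6 4 8 13 5 3 1)| = 13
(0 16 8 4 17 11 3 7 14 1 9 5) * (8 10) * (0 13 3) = (0 16 10 8 4 17 11)(1 9 5 13 3 7 14) = [16, 9, 2, 7, 17, 13, 6, 14, 4, 5, 8, 0, 12, 3, 1, 15, 10, 11]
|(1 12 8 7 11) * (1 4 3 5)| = 8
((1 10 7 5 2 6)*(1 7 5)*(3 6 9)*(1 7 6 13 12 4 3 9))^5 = (1 10 5 2)(3 13 12 4) = [0, 10, 1, 13, 3, 2, 6, 7, 8, 9, 5, 11, 4, 12]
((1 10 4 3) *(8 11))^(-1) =(1 3 4 10)(8 11) =[0, 3, 2, 4, 10, 5, 6, 7, 11, 9, 1, 8]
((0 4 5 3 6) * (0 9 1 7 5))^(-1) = (0 4)(1 9 6 3 5 7) = [4, 9, 2, 5, 0, 7, 3, 1, 8, 6]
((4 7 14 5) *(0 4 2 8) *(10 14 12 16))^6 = (0 14 7 2 16)(4 5 12 8 10) = [14, 1, 16, 3, 5, 12, 6, 2, 10, 9, 4, 11, 8, 13, 7, 15, 0]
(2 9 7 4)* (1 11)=[0, 11, 9, 3, 2, 5, 6, 4, 8, 7, 10, 1]=(1 11)(2 9 7 4)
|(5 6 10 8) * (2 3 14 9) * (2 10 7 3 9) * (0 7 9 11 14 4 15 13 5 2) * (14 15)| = 45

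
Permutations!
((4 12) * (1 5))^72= (12)= [0, 1, 2, 3, 4, 5, 6, 7, 8, 9, 10, 11, 12]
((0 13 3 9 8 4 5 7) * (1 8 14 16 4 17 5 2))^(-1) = (0 7 5 17 8 1 2 4 16 14 9 3 13) = [7, 2, 4, 13, 16, 17, 6, 5, 1, 3, 10, 11, 12, 0, 9, 15, 14, 8]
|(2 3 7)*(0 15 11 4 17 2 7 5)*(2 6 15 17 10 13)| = 11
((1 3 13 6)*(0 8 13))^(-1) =[3, 6, 2, 1, 4, 5, 13, 7, 0, 9, 10, 11, 12, 8] =(0 3 1 6 13 8)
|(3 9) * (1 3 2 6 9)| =|(1 3)(2 6 9)| =6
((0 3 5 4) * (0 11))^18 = (0 4 3 11 5) = [4, 1, 2, 11, 3, 0, 6, 7, 8, 9, 10, 5]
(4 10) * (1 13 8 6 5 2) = [0, 13, 1, 3, 10, 2, 5, 7, 6, 9, 4, 11, 12, 8] = (1 13 8 6 5 2)(4 10)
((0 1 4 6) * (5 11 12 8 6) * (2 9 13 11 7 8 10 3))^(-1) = (0 6 8 7 5 4 1)(2 3 10 12 11 13 9) = [6, 0, 3, 10, 1, 4, 8, 5, 7, 2, 12, 13, 11, 9]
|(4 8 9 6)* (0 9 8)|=4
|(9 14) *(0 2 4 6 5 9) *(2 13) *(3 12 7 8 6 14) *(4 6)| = 12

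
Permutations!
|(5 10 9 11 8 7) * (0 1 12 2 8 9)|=8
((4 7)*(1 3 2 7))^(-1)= (1 4 7 2 3)= [0, 4, 3, 1, 7, 5, 6, 2]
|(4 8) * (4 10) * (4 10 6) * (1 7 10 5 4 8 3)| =6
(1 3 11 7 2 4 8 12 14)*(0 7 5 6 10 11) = [7, 3, 4, 0, 8, 6, 10, 2, 12, 9, 11, 5, 14, 13, 1] = (0 7 2 4 8 12 14 1 3)(5 6 10 11)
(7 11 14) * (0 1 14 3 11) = (0 1 14 7)(3 11) = [1, 14, 2, 11, 4, 5, 6, 0, 8, 9, 10, 3, 12, 13, 7]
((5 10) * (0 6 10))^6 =(0 10)(5 6) =[10, 1, 2, 3, 4, 6, 5, 7, 8, 9, 0]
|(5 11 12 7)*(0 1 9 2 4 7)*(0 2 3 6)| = |(0 1 9 3 6)(2 4 7 5 11 12)| = 30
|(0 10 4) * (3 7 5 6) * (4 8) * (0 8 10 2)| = |(10)(0 2)(3 7 5 6)(4 8)| = 4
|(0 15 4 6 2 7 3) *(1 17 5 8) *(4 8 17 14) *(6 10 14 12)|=18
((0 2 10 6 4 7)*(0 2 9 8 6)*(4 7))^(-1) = (0 10 2 7 6 8 9) = [10, 1, 7, 3, 4, 5, 8, 6, 9, 0, 2]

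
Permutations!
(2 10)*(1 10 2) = (1 10) = [0, 10, 2, 3, 4, 5, 6, 7, 8, 9, 1]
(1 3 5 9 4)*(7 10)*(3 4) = [0, 4, 2, 5, 1, 9, 6, 10, 8, 3, 7] = (1 4)(3 5 9)(7 10)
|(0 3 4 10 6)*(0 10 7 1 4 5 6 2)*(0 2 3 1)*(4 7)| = |(0 1 7)(3 5 6 10)| = 12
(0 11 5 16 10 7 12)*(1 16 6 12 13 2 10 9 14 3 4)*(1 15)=(0 11 5 6 12)(1 16 9 14 3 4 15)(2 10 7 13)=[11, 16, 10, 4, 15, 6, 12, 13, 8, 14, 7, 5, 0, 2, 3, 1, 9]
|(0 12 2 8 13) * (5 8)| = |(0 12 2 5 8 13)| = 6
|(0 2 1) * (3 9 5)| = |(0 2 1)(3 9 5)| = 3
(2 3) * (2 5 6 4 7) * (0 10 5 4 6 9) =(0 10 5 9)(2 3 4 7) =[10, 1, 3, 4, 7, 9, 6, 2, 8, 0, 5]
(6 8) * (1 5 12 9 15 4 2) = [0, 5, 1, 3, 2, 12, 8, 7, 6, 15, 10, 11, 9, 13, 14, 4] = (1 5 12 9 15 4 2)(6 8)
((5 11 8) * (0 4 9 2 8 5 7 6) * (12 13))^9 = (0 9 8 6 4 2 7)(5 11)(12 13) = [9, 1, 7, 3, 2, 11, 4, 0, 6, 8, 10, 5, 13, 12]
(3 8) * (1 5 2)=(1 5 2)(3 8)=[0, 5, 1, 8, 4, 2, 6, 7, 3]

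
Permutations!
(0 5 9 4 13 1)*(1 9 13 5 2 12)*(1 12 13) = (0 2 13 9 4 5 1) = [2, 0, 13, 3, 5, 1, 6, 7, 8, 4, 10, 11, 12, 9]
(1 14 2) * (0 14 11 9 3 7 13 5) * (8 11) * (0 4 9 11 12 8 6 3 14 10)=(0 10)(1 6 3 7 13 5 4 9 14 2)(8 12)=[10, 6, 1, 7, 9, 4, 3, 13, 12, 14, 0, 11, 8, 5, 2]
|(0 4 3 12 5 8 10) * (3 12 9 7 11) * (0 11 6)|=11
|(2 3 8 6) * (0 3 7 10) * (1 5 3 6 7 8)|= |(0 6 2 8 7 10)(1 5 3)|= 6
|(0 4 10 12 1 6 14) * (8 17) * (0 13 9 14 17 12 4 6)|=|(0 6 17 8 12 1)(4 10)(9 14 13)|=6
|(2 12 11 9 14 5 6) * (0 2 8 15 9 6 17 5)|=|(0 2 12 11 6 8 15 9 14)(5 17)|=18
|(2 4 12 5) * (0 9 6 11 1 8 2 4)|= 21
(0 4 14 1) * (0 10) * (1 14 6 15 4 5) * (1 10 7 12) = (0 5 10)(1 7 12)(4 6 15) = [5, 7, 2, 3, 6, 10, 15, 12, 8, 9, 0, 11, 1, 13, 14, 4]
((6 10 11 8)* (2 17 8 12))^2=[0, 1, 8, 3, 4, 5, 11, 7, 10, 9, 12, 2, 17, 13, 14, 15, 16, 6]=(2 8 10 12 17 6 11)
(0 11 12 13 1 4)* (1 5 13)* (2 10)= [11, 4, 10, 3, 0, 13, 6, 7, 8, 9, 2, 12, 1, 5]= (0 11 12 1 4)(2 10)(5 13)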